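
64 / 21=3.05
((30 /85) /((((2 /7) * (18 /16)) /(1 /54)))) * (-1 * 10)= -0.20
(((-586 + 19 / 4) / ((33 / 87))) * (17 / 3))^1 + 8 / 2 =-381899 / 44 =-8679.52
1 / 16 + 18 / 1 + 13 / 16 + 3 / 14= 19.09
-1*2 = -2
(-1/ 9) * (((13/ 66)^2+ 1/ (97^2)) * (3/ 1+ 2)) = -7972385/ 368870436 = -0.02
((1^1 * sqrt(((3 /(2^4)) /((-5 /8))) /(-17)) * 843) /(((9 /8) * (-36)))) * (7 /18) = -1967 * sqrt(510) /41310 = -1.08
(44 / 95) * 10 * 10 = 880 / 19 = 46.32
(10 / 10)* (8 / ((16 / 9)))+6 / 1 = 21 / 2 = 10.50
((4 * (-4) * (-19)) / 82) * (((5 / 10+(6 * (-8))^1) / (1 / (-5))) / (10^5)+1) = 152361 / 41000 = 3.72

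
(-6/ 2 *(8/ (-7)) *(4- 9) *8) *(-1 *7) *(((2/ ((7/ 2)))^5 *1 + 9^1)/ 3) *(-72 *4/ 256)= -54823320/ 16807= -3261.93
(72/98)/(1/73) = 2628/49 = 53.63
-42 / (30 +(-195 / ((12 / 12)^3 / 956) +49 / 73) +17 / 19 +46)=29127 / 129228478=0.00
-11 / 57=-0.19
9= 9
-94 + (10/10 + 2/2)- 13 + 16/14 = -727/7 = -103.86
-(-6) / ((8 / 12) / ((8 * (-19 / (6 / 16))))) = -3648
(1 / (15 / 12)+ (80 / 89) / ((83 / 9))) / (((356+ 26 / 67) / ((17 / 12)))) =9438893 / 2645801790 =0.00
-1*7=-7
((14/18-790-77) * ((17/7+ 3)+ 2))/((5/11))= -4459312/315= -14156.55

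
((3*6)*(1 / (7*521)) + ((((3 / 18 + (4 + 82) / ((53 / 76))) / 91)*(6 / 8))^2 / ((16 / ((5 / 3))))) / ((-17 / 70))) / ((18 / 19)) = -377380500143291 / 813742219809792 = -0.46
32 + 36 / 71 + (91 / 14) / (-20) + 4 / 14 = 645459 / 19880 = 32.47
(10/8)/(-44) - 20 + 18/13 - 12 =-70113/2288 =-30.64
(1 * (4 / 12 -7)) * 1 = -20 / 3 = -6.67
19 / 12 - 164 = -1949 / 12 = -162.42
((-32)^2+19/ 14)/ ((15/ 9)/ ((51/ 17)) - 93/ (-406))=3746655/ 2867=1306.82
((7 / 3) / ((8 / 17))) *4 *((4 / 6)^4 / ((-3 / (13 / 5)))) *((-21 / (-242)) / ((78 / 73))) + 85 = 37367207 / 441045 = 84.72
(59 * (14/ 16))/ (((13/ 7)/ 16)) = 5782/ 13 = 444.77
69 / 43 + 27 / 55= 4956 / 2365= 2.10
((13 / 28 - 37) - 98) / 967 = -3767 / 27076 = -0.14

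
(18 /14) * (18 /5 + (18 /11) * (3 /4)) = 4779 /770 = 6.21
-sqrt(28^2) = -28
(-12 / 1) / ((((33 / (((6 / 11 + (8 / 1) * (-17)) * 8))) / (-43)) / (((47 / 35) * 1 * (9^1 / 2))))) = -86725152 / 847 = -102390.97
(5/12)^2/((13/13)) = 25/144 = 0.17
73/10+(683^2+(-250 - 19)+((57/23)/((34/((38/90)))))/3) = 8203269524/17595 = 466227.31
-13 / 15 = -0.87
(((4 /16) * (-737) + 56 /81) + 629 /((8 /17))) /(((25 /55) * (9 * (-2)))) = -8219057 /58320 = -140.93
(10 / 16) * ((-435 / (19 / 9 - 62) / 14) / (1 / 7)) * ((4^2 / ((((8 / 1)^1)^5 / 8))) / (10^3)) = 783 / 88309760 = 0.00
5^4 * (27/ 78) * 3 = 16875/ 26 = 649.04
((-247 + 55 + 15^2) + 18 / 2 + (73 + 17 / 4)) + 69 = 753 / 4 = 188.25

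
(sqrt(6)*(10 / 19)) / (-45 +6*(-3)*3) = -10*sqrt(6) / 1881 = -0.01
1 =1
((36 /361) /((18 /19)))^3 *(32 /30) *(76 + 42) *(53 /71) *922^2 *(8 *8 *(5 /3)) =43552156352512 /4382901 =9936833.24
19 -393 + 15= -359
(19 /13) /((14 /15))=285 /182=1.57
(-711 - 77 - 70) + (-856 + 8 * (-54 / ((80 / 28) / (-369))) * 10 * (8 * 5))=22315406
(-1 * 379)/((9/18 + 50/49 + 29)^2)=-3639916/8946081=-0.41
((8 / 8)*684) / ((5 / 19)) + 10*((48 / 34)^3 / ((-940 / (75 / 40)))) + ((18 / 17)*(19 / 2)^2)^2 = 54174642219 / 4618220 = 11730.63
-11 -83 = -94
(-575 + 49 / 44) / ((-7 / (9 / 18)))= 25251 / 616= 40.99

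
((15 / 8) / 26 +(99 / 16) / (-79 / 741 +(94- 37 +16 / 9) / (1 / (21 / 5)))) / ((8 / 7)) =129374175 / 1521305344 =0.09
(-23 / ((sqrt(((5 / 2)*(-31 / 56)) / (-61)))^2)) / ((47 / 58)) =-9113888 / 7285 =-1251.05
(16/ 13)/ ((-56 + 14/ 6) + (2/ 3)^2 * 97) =-144/ 1235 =-0.12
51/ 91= 0.56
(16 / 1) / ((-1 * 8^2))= -1 / 4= -0.25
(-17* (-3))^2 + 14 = 2615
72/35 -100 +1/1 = -3393/35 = -96.94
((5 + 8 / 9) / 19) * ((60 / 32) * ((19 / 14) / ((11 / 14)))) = 265 / 264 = 1.00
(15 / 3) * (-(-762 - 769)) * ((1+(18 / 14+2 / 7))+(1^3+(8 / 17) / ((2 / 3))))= 3896395 / 119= 32742.82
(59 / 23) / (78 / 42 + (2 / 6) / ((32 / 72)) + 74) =1652 / 49335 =0.03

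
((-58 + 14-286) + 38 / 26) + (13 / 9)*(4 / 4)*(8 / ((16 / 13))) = -74681 / 234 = -319.15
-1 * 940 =-940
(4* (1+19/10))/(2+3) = 58/25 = 2.32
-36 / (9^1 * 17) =-4 / 17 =-0.24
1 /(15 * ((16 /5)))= 1 /48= 0.02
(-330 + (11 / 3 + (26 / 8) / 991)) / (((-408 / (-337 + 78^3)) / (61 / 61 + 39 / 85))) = 671166124433 / 1212984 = 553318.20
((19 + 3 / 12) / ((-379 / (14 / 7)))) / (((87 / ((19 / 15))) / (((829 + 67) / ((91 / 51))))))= -1591744 / 2143245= -0.74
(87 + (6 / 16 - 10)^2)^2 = 132181009 / 4096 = 32270.75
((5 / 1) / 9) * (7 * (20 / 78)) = 350 / 351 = 1.00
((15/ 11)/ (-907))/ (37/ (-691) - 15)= 10365/ 103780754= 0.00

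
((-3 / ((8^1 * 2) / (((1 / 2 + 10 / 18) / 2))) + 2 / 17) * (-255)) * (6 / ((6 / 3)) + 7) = -1525 / 32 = -47.66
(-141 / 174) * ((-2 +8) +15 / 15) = -329 / 58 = -5.67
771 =771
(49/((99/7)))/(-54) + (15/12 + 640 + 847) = 15911683/10692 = 1488.19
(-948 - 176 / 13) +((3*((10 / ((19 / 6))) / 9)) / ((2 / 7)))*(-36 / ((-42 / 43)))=-203960 / 247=-825.75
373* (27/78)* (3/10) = 10071/260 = 38.73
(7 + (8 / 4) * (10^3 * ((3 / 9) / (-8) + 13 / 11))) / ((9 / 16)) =1207696 / 297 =4066.32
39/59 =0.66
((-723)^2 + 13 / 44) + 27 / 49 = 1127005549 / 2156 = 522729.85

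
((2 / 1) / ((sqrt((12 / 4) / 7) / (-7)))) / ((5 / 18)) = -84 * sqrt(21) / 5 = -76.99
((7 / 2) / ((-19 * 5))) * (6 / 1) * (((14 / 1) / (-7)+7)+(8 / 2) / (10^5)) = -138159 / 125000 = -1.11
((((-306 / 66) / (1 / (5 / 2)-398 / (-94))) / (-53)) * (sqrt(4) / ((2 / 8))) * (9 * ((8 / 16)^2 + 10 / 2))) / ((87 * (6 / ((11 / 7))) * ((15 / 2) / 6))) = 3196 / 185977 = 0.02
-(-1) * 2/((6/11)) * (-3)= -11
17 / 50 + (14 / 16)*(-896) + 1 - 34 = -40833 / 50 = -816.66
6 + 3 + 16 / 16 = 10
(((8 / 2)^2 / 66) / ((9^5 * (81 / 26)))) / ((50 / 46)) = 4784 / 3945949425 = 0.00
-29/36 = -0.81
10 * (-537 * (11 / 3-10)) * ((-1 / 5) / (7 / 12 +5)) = -81624 / 67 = -1218.27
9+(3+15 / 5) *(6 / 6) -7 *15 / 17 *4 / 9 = 12.25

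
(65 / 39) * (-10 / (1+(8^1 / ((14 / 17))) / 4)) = -175 / 36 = -4.86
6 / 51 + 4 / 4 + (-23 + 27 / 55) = -20001 / 935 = -21.39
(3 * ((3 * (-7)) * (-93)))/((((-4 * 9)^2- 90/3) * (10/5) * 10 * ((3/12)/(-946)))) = -923769/1055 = -875.61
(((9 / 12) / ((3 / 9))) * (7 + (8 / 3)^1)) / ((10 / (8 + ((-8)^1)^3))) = -1096.20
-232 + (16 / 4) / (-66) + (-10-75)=-10463 / 33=-317.06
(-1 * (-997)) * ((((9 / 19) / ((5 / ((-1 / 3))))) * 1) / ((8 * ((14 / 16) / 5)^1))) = -2991 / 133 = -22.49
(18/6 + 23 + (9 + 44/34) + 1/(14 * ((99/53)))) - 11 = 596881/23562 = 25.33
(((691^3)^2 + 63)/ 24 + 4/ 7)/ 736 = 6162816379974.85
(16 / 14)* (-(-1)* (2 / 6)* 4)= 32 / 21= 1.52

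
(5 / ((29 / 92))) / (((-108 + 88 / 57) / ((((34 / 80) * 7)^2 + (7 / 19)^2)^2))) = -1858964069349429 / 154494969344000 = -12.03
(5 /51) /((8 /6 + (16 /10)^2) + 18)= 125 /27914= 0.00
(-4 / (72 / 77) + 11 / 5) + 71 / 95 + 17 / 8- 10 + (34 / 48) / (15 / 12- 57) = -2812115 / 305064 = -9.22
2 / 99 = 0.02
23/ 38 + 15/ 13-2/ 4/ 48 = 41465/ 23712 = 1.75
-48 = -48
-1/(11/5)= -0.45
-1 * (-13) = 13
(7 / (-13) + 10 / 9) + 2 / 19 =1507 / 2223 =0.68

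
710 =710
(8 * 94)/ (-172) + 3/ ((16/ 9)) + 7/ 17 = -26583/ 11696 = -2.27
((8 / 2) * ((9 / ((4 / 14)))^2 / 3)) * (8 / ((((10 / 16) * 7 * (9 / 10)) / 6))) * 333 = 5370624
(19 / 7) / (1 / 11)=209 / 7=29.86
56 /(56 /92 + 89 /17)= 21896 /2285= 9.58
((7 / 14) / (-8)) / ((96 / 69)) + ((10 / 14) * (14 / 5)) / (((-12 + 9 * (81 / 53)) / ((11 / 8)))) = 1.52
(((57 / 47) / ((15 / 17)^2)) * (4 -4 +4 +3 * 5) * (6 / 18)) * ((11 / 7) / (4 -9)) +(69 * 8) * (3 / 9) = 66955381 / 370125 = 180.90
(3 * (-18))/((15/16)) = -288/5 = -57.60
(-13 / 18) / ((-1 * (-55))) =-13 / 990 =-0.01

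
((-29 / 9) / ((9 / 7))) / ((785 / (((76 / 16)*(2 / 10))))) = -0.00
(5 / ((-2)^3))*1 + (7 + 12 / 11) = 7.47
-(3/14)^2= -9/196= -0.05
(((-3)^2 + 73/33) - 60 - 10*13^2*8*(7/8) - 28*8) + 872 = -370616/33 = -11230.79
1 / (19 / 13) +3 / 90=409 / 570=0.72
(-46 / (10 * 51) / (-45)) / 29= 23 / 332775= 0.00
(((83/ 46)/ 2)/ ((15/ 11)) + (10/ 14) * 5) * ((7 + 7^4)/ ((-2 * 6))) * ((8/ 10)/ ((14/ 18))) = -3516626/ 4025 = -873.70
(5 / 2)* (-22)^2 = 1210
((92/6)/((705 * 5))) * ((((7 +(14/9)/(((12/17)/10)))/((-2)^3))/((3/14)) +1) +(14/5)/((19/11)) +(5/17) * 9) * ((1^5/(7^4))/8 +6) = -1011671165366/3321468068625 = -0.30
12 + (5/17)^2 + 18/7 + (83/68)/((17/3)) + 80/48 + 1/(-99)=13242233/801108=16.53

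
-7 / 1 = -7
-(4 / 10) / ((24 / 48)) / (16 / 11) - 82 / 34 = -1007 / 340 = -2.96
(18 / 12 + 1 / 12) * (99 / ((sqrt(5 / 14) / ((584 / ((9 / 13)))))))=396682 * sqrt(70) / 15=221258.65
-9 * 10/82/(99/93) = -465/451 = -1.03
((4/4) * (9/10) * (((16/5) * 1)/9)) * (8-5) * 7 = 168/25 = 6.72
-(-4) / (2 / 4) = 8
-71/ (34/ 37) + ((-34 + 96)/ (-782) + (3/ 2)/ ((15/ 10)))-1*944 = -797909/ 782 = -1020.34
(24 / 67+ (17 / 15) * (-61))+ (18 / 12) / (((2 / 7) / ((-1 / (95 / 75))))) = -5569619 / 76380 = -72.92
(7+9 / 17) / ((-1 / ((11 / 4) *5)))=-103.53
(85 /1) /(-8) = -85 /8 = -10.62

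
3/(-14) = -3/14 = -0.21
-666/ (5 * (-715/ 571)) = 380286/ 3575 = 106.37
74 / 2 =37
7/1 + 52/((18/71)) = 1909/9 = 212.11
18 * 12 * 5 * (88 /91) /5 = 19008 /91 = 208.88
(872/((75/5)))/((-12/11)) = -2398/45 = -53.29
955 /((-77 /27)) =-25785 /77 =-334.87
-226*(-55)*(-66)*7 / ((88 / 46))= -3001845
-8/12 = -2/3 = -0.67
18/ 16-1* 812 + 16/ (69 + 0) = -447475/ 552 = -810.64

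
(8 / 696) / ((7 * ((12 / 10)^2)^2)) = 625 / 789264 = 0.00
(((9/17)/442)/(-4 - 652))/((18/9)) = -9/9858368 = -0.00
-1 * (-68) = 68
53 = 53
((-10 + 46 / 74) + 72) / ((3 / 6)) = 125.24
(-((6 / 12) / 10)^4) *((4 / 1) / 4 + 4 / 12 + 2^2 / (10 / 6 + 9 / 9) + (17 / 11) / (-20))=-0.00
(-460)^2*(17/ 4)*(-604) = -543177200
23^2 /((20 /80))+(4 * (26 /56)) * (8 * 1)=14916 /7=2130.86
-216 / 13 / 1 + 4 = -12.62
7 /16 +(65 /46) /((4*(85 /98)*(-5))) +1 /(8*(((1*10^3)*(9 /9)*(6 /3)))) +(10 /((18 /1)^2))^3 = 1184037226831 /3324694896000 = 0.36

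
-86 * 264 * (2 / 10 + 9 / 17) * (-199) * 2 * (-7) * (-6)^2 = -141181463808 / 85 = -1660958397.74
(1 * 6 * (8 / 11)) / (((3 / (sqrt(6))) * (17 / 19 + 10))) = 304 * sqrt(6) / 2277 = 0.33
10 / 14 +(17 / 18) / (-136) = 713 / 1008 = 0.71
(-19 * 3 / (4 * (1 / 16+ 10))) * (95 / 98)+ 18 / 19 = -63768 / 149891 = -0.43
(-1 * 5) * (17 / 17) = -5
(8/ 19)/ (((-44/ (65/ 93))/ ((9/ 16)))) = -0.00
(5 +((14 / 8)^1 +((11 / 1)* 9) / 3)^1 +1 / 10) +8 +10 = 1157 / 20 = 57.85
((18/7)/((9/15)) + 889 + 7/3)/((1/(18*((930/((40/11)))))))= 28860876/7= 4122982.29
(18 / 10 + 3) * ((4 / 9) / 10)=16 / 75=0.21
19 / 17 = 1.12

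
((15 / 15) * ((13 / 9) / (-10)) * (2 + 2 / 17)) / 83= -26 / 7055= -0.00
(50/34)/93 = 25/1581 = 0.02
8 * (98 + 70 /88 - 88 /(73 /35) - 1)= 357198 /803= 444.83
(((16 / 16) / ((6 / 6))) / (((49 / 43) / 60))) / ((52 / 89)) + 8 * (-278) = -1359283 / 637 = -2133.88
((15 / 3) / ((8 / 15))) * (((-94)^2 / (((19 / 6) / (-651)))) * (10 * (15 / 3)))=-16178163750 / 19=-851482302.63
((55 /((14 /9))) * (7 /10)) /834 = 33 /1112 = 0.03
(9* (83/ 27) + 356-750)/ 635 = -1099/ 1905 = -0.58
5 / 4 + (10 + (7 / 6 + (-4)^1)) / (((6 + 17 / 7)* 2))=593 / 354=1.68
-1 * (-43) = 43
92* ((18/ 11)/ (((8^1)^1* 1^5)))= 207/ 11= 18.82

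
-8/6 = -1.33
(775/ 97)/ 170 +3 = 10049/ 3298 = 3.05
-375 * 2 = -750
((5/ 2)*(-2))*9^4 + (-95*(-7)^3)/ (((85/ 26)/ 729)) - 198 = 122962167/ 17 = 7233068.65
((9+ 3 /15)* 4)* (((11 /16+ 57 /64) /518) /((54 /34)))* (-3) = -39491 /186480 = -0.21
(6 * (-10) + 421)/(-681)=-361/681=-0.53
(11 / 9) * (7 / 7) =11 / 9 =1.22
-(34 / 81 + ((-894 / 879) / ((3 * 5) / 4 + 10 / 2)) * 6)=230642 / 830655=0.28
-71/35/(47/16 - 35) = 1136/17955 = 0.06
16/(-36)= -4/9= -0.44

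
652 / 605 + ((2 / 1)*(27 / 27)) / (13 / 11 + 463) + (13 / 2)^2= 267716329 / 6178260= 43.33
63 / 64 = 0.98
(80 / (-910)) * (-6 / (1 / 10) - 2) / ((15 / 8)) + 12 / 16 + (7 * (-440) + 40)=-16578433 / 5460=-3036.34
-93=-93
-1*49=-49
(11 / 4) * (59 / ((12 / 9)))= 1947 / 16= 121.69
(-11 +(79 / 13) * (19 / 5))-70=-57.91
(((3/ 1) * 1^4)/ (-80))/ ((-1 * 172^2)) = 0.00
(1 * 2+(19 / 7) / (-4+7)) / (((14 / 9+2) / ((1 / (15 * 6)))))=61 / 6720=0.01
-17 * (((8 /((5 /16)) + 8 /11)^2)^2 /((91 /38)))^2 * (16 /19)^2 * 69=-23213812038173421806304532365312 /693400739672265625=-33478204896558.63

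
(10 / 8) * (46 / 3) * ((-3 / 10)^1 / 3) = -23 / 12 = -1.92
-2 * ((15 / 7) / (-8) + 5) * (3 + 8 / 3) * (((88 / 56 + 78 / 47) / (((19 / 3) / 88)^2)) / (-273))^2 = -228956657544637440 / 817686870451087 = -280.01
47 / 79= 0.59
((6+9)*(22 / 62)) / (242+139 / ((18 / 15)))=990 / 66557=0.01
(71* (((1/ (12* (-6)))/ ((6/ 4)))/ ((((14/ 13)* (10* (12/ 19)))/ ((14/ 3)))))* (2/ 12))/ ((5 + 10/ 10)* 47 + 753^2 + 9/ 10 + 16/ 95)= -333203/ 2514419980704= -0.00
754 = 754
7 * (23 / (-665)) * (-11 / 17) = 0.16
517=517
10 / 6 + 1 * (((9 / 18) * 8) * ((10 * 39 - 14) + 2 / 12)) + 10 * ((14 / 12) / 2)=9073 / 6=1512.17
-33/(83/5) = -165/83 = -1.99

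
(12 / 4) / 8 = 3 / 8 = 0.38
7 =7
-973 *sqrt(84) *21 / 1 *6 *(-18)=4413528 *sqrt(21)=20225326.14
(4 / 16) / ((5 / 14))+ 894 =894.70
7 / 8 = 0.88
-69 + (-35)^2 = 1156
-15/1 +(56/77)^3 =-19453/1331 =-14.62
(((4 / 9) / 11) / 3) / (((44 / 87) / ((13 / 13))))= 29 / 1089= 0.03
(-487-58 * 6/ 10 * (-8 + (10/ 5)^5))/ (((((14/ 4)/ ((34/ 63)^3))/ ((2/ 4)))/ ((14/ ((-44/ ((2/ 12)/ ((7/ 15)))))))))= 5905426/ 1750329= 3.37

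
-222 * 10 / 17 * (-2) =261.18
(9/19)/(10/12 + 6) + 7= 5507/779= 7.07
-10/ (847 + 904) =-0.01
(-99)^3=-970299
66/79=0.84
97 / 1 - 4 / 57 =5525 / 57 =96.93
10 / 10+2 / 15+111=1682 / 15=112.13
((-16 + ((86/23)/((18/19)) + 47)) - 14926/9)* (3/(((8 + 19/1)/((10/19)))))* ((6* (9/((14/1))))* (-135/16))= 9451800/3059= 3089.83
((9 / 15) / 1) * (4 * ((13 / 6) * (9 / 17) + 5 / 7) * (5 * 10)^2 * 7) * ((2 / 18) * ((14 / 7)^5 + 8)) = 17720000 / 51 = 347450.98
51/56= 0.91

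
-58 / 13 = -4.46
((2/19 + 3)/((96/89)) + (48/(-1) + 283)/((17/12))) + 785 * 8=199963187/31008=6448.76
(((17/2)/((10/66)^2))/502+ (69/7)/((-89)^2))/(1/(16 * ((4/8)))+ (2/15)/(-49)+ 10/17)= 734150658654/706029344665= 1.04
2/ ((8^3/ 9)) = 9/ 256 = 0.04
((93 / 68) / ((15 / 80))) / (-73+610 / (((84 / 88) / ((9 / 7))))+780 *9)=6076 / 6471271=0.00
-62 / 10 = -31 / 5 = -6.20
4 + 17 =21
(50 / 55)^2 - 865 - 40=-109405 / 121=-904.17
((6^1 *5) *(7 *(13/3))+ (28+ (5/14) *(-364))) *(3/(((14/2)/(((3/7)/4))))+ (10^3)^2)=39592001818/49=808000037.10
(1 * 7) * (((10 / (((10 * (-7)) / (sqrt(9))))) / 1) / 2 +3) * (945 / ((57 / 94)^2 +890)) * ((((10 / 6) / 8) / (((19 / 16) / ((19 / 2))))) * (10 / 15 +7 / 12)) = 678439125 / 15734578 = 43.12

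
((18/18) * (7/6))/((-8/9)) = -21/16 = -1.31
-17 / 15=-1.13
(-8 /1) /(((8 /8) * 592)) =-1 /74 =-0.01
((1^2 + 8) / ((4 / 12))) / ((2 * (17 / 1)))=27 / 34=0.79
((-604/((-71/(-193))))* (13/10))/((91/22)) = -1282292/2485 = -516.01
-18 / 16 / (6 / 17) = -51 / 16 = -3.19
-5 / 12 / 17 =-5 / 204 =-0.02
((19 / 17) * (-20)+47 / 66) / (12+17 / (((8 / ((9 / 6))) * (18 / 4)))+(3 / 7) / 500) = -1.70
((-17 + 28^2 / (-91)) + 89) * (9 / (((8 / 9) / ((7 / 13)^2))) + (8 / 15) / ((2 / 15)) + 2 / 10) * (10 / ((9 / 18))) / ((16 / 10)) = 24842055 / 4394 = 5653.63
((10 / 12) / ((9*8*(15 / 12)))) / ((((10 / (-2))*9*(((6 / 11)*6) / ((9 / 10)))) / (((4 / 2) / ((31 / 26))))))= -143 / 1506600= -0.00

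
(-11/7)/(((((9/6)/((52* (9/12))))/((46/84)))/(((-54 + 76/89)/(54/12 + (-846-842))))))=-2393380/3388497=-0.71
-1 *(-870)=870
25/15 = 5/3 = 1.67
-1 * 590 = -590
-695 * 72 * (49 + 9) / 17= -2902320 / 17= -170724.71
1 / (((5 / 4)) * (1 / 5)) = 4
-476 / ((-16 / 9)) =1071 / 4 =267.75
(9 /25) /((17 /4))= 36 /425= 0.08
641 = 641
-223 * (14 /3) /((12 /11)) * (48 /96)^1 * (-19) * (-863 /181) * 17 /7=-683771297 /6516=-104937.28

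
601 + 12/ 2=607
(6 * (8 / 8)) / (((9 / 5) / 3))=10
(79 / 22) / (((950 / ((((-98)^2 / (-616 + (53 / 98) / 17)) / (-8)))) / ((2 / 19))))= 158002607 / 203752605650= 0.00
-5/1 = -5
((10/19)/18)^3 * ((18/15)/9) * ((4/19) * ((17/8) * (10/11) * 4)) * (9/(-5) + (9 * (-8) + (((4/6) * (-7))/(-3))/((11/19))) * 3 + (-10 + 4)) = -121029800/103459365801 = -0.00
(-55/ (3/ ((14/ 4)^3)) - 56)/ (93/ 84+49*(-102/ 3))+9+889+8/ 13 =3269317783/ 3636126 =899.12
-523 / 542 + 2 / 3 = -485 / 1626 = -0.30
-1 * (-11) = 11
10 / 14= 5 / 7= 0.71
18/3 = 6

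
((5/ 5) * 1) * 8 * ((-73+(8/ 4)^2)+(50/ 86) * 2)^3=-198563433704/ 79507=-2497433.35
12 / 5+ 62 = 322 / 5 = 64.40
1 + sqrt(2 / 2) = 2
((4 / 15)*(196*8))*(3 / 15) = 6272 / 75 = 83.63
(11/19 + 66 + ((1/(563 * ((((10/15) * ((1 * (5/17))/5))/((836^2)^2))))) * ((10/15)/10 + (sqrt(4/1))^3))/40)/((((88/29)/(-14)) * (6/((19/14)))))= -1048520882228879/225200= -4655954183.96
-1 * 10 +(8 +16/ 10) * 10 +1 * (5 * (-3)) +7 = 78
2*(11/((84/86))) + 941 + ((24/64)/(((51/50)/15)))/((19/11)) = 26228953/27132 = 966.72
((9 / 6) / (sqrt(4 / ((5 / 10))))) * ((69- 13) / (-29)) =-21 * sqrt(2) / 29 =-1.02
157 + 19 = 176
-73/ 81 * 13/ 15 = -949/ 1215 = -0.78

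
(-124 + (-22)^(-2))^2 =3601800225 / 234256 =15375.49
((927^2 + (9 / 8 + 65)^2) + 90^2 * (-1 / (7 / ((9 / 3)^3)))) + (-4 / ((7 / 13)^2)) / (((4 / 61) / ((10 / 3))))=7825173299 / 9408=831757.37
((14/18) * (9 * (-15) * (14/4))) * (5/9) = -1225/6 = -204.17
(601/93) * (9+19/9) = 71.80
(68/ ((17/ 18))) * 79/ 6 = 948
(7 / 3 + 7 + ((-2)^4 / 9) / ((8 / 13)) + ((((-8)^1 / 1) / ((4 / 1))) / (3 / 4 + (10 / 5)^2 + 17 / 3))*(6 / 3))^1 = 13318 / 1125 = 11.84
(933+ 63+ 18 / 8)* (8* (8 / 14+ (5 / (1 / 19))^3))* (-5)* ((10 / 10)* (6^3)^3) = -345009988741669302.86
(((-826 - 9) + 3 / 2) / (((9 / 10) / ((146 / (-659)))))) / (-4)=-608455 / 11862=-51.29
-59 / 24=-2.46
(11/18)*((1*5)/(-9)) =-55/162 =-0.34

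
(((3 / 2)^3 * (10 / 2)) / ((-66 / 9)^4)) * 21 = 229635 / 1874048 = 0.12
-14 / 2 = -7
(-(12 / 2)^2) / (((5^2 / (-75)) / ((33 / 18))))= 198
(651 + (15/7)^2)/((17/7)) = 32124/119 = 269.95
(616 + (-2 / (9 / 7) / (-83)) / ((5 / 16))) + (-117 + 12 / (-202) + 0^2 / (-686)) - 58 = 166360849 / 377235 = 441.00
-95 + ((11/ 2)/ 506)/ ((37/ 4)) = -80844/ 851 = -95.00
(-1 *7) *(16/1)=-112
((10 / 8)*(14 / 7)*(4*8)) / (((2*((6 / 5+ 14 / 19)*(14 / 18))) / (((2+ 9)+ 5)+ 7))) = 4275 / 7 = 610.71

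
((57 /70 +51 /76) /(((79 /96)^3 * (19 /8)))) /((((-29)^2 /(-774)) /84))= -64934115803136 /748435667195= -86.76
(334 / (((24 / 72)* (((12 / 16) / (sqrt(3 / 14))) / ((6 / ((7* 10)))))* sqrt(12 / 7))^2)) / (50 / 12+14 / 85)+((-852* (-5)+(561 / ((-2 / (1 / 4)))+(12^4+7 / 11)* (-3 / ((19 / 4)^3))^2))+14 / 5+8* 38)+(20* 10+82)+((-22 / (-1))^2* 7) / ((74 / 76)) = 686070224722734876293 / 82902533382625880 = 8275.62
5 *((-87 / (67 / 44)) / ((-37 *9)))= 6380 / 7437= 0.86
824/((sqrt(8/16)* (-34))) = -412* sqrt(2)/17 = -34.27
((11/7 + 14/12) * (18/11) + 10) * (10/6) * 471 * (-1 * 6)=-68203.25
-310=-310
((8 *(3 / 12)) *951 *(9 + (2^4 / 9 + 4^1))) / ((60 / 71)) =2993431 / 90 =33260.34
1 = 1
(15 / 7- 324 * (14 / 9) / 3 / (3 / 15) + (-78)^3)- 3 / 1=-3327750 / 7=-475392.86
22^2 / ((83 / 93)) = 45012 / 83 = 542.31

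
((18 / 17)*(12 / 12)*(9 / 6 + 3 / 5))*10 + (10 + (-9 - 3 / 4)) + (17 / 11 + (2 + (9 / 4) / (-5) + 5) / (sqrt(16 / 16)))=28593 / 935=30.58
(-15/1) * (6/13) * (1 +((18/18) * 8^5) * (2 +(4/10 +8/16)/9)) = -6193242/13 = -476403.23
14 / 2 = 7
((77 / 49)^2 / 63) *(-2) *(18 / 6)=-242 / 1029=-0.24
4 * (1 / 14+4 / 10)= 66 / 35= 1.89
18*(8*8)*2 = 2304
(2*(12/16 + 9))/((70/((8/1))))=78/35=2.23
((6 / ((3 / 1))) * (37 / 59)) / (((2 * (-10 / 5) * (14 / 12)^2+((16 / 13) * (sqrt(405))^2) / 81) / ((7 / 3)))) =20202 / 4897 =4.13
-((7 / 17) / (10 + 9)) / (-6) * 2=7 / 969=0.01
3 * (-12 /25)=-36 /25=-1.44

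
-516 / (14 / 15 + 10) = -1935 / 41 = -47.20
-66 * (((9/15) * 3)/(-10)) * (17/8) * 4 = 5049/50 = 100.98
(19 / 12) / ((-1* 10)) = -19 / 120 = -0.16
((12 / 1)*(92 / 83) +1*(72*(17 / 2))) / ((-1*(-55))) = 11.37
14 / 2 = 7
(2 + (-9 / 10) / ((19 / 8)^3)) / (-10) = -33143 / 171475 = -0.19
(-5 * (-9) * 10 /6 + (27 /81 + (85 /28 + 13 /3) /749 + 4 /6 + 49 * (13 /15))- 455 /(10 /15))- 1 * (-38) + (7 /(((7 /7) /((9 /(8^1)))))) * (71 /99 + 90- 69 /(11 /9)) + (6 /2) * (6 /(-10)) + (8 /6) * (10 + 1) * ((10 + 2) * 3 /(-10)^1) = -1075504489 /3460380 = -310.81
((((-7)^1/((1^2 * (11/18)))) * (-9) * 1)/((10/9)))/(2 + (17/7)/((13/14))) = 22113/1100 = 20.10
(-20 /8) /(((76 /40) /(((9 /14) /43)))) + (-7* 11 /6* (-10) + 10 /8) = 8891695 /68628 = 129.56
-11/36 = -0.31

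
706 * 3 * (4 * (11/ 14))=46596/ 7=6656.57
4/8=1/2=0.50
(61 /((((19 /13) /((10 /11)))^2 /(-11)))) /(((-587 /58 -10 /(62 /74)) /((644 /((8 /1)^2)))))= 37302858775 /314955894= 118.44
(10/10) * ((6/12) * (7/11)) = 7/22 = 0.32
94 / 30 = 47 / 15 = 3.13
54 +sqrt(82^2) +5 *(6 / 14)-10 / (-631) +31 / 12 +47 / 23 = 174068681 / 1219092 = 142.79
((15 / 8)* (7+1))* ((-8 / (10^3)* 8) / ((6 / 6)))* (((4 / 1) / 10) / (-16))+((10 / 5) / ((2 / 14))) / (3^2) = 1777 / 1125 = 1.58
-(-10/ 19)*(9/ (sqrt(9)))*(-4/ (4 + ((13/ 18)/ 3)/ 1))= -6480/ 4351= -1.49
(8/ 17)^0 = 1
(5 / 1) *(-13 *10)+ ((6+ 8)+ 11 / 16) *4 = -2365 / 4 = -591.25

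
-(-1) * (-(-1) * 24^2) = 576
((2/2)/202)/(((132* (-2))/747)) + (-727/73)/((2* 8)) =-412937/648824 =-0.64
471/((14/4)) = 134.57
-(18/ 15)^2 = -36/ 25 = -1.44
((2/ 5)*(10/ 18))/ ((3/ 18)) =4/ 3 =1.33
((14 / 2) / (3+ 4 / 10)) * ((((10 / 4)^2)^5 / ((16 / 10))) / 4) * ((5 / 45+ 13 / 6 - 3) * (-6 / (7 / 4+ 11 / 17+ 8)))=3173828125 / 2482176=1278.65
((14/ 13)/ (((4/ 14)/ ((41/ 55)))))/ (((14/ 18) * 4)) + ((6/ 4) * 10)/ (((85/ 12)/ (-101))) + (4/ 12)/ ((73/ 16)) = -2266977811/ 10647780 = -212.91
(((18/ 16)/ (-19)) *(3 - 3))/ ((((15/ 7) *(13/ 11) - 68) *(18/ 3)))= 0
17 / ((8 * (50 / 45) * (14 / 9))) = 1377 / 1120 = 1.23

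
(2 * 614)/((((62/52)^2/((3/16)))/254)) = 39534846/961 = 41139.28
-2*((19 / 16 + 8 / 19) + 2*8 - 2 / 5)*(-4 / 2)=26157 / 380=68.83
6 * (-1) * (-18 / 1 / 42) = 18 / 7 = 2.57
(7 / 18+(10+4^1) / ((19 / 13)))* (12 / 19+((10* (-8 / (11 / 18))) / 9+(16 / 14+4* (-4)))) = -10249402 / 35739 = -286.78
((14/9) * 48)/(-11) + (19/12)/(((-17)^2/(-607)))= -385807/38148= -10.11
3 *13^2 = 507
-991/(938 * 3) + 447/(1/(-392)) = -493081327/2814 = -175224.35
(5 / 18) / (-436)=-5 / 7848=-0.00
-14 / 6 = -2.33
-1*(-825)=825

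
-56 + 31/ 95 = -5289/ 95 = -55.67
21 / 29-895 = -25934 / 29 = -894.28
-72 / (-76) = 18 / 19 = 0.95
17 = 17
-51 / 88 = -0.58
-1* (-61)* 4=244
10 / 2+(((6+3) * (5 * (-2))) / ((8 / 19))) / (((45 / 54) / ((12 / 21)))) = -991 / 7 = -141.57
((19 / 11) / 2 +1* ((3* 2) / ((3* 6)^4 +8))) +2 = 150321 / 52492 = 2.86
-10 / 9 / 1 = -10 / 9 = -1.11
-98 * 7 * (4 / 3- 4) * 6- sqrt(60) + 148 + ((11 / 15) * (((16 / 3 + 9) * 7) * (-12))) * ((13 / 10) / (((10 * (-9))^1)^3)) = 304102393043 / 27337500- 2 * sqrt(15) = 11116.26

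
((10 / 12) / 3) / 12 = 0.02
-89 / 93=-0.96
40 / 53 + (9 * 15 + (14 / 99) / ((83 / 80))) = 59180675 / 435501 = 135.89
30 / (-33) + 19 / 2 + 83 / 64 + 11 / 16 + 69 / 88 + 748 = 48599 / 64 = 759.36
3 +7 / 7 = 4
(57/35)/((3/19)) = 361/35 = 10.31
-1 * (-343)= 343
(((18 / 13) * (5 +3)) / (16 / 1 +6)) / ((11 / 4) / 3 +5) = 864 / 10153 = 0.09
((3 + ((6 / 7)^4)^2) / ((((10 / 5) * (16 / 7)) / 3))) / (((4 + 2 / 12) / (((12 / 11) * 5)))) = 512298513 / 181179460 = 2.83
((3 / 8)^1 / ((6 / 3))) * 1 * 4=0.75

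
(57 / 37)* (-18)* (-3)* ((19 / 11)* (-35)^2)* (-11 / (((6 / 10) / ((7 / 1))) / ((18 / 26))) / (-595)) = 214921350 / 8177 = 26283.64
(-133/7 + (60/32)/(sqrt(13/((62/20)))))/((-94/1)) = 19/94 - 3*sqrt(4030)/19552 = 0.19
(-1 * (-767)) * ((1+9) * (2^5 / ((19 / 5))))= 1227200 / 19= 64589.47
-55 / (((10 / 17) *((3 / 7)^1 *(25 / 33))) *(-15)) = 14399 / 750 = 19.20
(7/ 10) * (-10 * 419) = -2933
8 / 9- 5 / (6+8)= 67 / 126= 0.53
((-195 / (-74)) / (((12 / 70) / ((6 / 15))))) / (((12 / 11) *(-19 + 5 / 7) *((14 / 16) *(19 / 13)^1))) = -65065 / 269952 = -0.24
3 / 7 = 0.43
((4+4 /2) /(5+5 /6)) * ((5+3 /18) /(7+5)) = 31 /70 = 0.44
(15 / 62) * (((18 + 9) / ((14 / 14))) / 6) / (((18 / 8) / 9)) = 135 / 31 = 4.35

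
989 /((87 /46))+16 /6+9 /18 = 30513 /58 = 526.09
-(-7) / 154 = 1 / 22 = 0.05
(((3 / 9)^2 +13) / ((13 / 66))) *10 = 25960 / 39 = 665.64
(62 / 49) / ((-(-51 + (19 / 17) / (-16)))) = 16864 / 680659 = 0.02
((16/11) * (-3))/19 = -48/209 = -0.23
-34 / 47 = -0.72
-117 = -117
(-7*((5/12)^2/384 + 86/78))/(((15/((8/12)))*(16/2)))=-5550307/129392640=-0.04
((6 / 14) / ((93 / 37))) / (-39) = -37 / 8463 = -0.00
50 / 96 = 25 / 48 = 0.52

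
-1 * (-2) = 2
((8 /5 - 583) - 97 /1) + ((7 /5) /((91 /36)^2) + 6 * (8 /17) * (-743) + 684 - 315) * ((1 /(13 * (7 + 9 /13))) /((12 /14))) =-2006985111 /2873000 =-698.57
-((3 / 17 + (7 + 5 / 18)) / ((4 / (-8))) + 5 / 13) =28888 / 1989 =14.52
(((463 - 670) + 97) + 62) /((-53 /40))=1920 /53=36.23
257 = 257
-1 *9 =-9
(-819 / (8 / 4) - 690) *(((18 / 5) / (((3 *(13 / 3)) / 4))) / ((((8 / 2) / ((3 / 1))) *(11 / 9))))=-534357 / 715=-747.35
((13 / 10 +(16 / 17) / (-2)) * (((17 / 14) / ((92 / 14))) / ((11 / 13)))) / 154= 1833 / 1558480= 0.00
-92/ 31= -2.97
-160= -160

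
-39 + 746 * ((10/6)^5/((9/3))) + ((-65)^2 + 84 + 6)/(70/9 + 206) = 3179.06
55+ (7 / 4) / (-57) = 12533 / 228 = 54.97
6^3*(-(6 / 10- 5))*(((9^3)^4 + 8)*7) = 1878947220354019.20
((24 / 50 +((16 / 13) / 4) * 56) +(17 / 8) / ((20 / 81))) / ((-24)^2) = 273697 / 5990400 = 0.05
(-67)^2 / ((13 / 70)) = 314230 / 13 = 24171.54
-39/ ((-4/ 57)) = 2223/ 4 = 555.75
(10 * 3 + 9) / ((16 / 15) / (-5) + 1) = 49.58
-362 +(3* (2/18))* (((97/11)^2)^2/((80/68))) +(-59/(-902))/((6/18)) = 1351.42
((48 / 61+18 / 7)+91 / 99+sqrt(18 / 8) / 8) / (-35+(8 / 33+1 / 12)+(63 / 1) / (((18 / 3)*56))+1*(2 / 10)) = -15099935 / 115952277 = -0.13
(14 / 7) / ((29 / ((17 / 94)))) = 17 / 1363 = 0.01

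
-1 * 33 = -33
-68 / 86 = -34 / 43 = -0.79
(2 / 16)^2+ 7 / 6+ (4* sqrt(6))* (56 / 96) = 227 / 192+ 7* sqrt(6) / 3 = 6.90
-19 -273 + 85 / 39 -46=-13097 / 39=-335.82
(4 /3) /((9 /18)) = 2.67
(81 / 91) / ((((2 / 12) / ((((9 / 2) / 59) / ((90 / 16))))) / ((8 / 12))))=0.05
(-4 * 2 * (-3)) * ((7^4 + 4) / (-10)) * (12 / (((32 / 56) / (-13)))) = 1575756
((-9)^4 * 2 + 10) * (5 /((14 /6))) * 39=1097460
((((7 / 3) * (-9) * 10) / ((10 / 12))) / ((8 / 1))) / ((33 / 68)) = -714 / 11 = -64.91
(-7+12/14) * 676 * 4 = -116272/7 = -16610.29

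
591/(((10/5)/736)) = 217488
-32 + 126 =94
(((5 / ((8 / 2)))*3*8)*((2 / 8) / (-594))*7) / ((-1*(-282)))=-35 / 111672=-0.00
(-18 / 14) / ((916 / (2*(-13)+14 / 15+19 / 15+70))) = -297 / 4580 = -0.06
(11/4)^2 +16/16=137/16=8.56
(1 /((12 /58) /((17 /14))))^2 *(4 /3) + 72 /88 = 2721167 /58212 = 46.75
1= 1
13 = 13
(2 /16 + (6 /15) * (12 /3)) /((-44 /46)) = -1587 /880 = -1.80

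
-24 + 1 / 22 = -527 / 22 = -23.95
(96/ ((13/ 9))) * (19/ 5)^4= 112597344/ 8125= 13858.13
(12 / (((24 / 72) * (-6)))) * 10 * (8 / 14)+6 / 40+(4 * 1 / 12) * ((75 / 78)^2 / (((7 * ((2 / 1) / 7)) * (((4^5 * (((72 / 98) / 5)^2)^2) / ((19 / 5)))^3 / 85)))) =4747458785499439017067018193802862201 / 722263835455575310923735068835840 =6573.03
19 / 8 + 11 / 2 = 63 / 8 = 7.88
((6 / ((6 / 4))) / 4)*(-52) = -52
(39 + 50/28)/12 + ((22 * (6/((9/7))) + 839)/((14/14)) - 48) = 150707/168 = 897.07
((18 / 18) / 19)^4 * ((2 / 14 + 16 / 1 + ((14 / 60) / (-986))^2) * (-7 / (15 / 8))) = -98872333543 / 213802123920750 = -0.00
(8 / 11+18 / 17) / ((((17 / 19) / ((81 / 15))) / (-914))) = -156606588 / 15895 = -9852.57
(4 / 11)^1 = 4 / 11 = 0.36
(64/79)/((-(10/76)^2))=-92416/1975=-46.79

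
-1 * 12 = -12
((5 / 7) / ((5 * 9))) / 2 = 1 / 126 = 0.01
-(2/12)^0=-1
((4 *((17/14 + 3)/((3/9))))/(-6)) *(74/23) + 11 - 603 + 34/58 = -2887925/4669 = -618.53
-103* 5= -515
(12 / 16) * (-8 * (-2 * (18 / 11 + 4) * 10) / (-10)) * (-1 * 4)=2976 / 11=270.55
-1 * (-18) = 18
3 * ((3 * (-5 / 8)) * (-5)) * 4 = 225 / 2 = 112.50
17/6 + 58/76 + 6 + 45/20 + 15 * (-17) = -55439/228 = -243.15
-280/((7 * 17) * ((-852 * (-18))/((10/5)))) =-10/32589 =-0.00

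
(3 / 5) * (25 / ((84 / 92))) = 16.43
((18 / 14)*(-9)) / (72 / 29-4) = 2349 / 308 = 7.63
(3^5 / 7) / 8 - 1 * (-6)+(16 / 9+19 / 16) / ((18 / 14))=114721 / 9072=12.65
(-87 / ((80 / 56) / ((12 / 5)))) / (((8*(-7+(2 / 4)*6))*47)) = 1827 / 18800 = 0.10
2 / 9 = 0.22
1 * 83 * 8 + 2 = 666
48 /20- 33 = -30.60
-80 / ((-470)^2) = -4 / 11045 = -0.00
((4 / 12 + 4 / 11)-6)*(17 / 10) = -595 / 66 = -9.02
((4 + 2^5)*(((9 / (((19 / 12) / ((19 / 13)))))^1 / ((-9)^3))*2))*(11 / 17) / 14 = -176 / 4641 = -0.04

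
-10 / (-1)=10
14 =14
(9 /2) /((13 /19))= 171 /26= 6.58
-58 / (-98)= 29 / 49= 0.59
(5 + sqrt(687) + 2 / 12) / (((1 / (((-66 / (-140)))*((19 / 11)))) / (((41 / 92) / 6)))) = 24149 / 77280 + 779*sqrt(687) / 12880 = 1.90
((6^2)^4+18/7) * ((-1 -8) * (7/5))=-21163194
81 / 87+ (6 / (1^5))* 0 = 27 / 29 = 0.93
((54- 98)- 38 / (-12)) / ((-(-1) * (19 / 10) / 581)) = -711725 / 57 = -12486.40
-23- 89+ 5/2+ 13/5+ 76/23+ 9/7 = -164719/1610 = -102.31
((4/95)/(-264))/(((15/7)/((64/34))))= -112/799425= -0.00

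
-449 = -449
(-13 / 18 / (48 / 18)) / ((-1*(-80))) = -13 / 3840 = -0.00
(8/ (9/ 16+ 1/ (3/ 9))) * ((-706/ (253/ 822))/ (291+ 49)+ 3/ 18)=-54335552/ 3677355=-14.78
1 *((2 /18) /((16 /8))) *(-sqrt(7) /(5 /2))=-sqrt(7) /45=-0.06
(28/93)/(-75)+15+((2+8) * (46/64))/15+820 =93239027/111600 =835.48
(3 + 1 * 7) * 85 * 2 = 1700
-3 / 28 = -0.11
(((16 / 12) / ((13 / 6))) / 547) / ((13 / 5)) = 40 / 92443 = 0.00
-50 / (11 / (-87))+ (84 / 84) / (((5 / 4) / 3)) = 21882 / 55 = 397.85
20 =20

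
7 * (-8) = -56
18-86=-68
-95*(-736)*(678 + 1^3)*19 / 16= 56377370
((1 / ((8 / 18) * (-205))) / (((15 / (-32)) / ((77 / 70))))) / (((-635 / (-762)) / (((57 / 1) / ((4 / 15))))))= 33858 / 5125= 6.61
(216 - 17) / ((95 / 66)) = 13134 / 95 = 138.25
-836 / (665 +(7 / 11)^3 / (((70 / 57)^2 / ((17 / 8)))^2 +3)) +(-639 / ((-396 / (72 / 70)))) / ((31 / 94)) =801469782605099081 / 212267312575320310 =3.78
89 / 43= 2.07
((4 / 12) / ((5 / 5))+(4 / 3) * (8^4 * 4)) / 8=65537 / 24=2730.71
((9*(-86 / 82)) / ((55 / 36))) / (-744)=0.01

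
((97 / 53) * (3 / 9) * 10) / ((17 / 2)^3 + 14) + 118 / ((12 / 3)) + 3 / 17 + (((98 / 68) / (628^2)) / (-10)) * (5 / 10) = 254434348259737 / 8570800414080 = 29.69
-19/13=-1.46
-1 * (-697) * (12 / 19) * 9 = 75276 / 19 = 3961.89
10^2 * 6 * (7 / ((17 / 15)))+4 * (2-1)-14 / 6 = 189085 / 51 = 3707.55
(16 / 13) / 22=8 / 143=0.06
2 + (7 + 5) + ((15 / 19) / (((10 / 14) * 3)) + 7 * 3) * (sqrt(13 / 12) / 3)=203 * sqrt(39) / 171 + 14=21.41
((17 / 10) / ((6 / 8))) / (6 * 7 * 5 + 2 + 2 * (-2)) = 17 / 1560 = 0.01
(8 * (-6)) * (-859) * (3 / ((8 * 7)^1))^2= 23193 / 196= 118.33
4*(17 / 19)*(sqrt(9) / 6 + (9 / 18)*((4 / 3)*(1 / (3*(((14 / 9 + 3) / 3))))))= 2.31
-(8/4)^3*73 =-584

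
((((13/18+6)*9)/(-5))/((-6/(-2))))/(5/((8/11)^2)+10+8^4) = -3872/3950835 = -0.00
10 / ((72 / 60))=25 / 3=8.33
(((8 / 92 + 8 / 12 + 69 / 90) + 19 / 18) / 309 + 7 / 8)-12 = -28442207 / 2558520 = -11.12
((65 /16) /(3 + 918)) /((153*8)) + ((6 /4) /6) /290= 2264033 /2615345280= 0.00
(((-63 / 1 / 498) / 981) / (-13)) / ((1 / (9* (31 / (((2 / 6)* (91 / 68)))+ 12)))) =11124 / 1528943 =0.01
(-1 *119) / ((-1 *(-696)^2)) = 0.00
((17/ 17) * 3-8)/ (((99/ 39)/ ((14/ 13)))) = -70/ 33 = -2.12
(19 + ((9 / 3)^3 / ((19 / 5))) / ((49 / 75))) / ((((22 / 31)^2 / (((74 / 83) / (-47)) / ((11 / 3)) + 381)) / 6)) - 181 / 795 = 135600.53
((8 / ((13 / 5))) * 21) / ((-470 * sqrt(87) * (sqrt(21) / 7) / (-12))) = 336 * sqrt(203) / 17719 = 0.27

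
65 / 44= 1.48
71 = 71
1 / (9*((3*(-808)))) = -0.00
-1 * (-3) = 3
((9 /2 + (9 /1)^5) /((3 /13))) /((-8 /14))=-3582579 /8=-447822.38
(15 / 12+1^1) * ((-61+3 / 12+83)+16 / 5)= 4581 / 80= 57.26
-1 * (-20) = 20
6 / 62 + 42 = 1305 / 31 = 42.10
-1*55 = -55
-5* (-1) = 5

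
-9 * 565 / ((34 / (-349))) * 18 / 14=15971985 / 238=67109.18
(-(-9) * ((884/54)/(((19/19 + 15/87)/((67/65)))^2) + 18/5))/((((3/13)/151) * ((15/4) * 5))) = 1464491318/286875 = 5104.98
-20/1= -20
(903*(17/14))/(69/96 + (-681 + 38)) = -1.71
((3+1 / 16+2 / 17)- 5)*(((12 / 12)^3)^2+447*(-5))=552915 / 136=4065.55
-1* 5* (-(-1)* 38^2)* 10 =-72200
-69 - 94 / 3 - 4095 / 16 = -17101 / 48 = -356.27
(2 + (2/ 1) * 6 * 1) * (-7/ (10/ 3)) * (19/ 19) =-147/ 5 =-29.40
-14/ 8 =-7/ 4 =-1.75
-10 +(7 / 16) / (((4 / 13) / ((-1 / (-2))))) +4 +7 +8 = 1243 / 128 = 9.71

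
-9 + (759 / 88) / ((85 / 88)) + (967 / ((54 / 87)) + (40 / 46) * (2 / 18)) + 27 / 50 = 137109959 / 87975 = 1558.51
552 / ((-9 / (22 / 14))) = -2024 / 21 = -96.38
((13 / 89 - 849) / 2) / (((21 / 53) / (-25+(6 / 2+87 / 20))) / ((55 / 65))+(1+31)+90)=-3886925713 / 1117039801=-3.48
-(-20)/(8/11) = 55/2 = 27.50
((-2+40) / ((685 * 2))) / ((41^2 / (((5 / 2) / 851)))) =19 / 391965494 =0.00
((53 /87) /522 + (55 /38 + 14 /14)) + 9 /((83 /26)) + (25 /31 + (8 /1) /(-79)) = 523808611424 /87696091611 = 5.97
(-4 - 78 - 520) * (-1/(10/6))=1806/5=361.20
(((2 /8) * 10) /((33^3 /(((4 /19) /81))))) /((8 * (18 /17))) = 85 /3982107096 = 0.00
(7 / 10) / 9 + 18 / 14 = 859 / 630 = 1.36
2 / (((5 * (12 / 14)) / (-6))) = -14 / 5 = -2.80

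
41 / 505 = 0.08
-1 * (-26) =26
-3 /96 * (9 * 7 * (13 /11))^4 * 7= -3149442233847 /468512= -6722223.20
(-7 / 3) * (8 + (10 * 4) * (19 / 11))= -5936 / 33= -179.88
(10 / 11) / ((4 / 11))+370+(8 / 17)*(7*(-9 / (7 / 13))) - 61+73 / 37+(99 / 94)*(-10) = 14656285 / 59126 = 247.88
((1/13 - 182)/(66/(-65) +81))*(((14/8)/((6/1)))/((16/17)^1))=-1407175/1996416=-0.70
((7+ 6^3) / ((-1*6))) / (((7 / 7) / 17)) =-3791 / 6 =-631.83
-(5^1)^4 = -625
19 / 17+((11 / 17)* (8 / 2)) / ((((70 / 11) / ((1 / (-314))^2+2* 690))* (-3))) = -16365210691 / 87996930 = -185.97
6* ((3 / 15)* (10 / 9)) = 4 / 3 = 1.33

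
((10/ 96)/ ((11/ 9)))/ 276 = 5/ 16192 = 0.00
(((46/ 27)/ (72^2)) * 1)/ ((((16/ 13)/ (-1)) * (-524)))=299/ 586745856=0.00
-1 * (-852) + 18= 870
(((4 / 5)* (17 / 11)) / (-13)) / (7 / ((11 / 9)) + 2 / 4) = -136 / 8905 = -0.02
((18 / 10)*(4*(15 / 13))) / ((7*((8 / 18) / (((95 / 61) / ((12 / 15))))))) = 115425 / 22204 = 5.20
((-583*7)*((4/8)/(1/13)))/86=-53053/172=-308.45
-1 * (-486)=486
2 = 2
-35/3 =-11.67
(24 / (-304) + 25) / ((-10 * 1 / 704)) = -166672 / 95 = -1754.44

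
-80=-80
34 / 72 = 17 / 36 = 0.47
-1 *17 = -17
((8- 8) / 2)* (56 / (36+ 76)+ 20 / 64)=0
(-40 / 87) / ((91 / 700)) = -4000 / 1131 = -3.54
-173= -173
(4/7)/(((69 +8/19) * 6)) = 38/27699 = 0.00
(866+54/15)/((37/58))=252184/185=1363.16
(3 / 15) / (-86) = -1 / 430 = -0.00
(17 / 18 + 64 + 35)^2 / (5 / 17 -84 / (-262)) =7207465027 / 443556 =16249.28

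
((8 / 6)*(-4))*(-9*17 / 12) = 68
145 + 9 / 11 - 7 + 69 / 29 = 45042 / 319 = 141.20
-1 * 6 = -6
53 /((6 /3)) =53 /2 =26.50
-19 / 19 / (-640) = 1 / 640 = 0.00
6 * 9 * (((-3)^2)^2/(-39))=-1458/13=-112.15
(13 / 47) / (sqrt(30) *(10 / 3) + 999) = 2997 / 10820857-10 *sqrt(30) / 10820857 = 0.00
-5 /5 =-1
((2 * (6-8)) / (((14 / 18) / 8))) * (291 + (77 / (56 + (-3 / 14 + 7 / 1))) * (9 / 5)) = -123710112 / 10255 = -12063.39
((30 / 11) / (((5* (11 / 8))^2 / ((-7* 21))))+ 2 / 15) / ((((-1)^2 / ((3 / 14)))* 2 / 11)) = -83341 / 8470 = -9.84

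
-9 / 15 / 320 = -3 / 1600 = -0.00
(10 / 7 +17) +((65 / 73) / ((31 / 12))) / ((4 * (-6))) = 583399 / 31682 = 18.41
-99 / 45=-11 / 5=-2.20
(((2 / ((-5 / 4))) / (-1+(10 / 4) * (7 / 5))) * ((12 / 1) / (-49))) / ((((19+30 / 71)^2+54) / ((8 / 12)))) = 645248 / 2662972375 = 0.00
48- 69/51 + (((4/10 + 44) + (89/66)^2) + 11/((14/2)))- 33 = 159233383/2591820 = 61.44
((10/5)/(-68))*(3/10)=-3/340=-0.01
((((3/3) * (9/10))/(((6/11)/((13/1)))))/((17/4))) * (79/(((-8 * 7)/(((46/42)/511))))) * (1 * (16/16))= -259831/17026520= -0.02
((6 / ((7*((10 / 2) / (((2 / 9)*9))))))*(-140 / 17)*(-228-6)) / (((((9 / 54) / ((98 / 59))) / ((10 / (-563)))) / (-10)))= 660441600 / 564689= 1169.57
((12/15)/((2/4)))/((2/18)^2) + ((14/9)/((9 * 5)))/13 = 682358/5265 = 129.60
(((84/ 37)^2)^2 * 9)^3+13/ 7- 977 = 629717861478768255740311862/ 46080664040880246967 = 13665555.27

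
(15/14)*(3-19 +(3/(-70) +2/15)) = -3341/196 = -17.05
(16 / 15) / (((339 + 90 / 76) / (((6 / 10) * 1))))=608 / 323175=0.00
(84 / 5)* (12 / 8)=126 / 5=25.20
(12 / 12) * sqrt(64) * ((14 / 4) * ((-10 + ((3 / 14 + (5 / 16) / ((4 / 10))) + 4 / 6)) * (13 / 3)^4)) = -160027283 / 1944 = -82318.56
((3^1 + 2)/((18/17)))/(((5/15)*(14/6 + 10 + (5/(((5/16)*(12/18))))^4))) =17/398146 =0.00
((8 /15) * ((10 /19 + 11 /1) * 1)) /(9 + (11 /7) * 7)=146 /475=0.31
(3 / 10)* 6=9 / 5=1.80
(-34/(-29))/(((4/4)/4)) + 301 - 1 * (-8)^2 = 241.69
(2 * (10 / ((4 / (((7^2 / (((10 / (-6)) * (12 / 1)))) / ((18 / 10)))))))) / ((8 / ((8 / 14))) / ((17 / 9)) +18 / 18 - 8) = -595 / 36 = -16.53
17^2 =289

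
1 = 1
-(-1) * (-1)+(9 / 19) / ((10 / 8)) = -59 / 95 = -0.62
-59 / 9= -6.56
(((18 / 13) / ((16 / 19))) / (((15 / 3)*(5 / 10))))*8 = 342 / 65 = 5.26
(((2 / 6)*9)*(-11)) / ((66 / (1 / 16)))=-0.03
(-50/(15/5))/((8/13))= -325/12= -27.08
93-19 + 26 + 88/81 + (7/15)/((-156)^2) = 110701781/1095120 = 101.09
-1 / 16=-0.06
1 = 1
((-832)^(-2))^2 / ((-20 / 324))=-81 / 2395870330880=-0.00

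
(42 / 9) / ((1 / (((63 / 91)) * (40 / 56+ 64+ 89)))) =6456 / 13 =496.62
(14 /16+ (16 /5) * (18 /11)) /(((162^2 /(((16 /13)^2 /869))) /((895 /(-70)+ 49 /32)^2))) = 17089780849 /332387940044160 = 0.00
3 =3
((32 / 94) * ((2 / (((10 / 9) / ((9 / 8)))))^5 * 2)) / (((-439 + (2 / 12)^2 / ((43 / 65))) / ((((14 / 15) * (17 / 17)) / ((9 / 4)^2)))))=-38871189063 / 3992103625000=-0.01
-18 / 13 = -1.38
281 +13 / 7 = 1980 / 7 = 282.86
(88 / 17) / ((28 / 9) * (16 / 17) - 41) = -792 / 5825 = -0.14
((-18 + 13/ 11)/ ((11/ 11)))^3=-6331625/ 1331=-4757.04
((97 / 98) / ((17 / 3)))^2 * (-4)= -0.12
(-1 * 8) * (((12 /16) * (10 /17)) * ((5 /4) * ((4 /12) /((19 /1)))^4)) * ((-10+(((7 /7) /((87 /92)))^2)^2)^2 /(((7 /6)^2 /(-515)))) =0.01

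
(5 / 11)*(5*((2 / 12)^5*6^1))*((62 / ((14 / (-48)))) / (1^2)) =-775 / 2079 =-0.37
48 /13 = 3.69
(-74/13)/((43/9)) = -666/559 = -1.19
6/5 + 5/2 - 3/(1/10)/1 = -263/10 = -26.30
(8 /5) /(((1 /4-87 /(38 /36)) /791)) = -480928 /31225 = -15.40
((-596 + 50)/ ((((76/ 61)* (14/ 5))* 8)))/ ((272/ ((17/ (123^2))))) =-0.00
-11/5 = -2.20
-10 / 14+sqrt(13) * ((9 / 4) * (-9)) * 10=-730.84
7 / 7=1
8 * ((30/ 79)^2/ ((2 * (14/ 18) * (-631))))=-32400/ 27566497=-0.00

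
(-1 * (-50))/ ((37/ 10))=500/ 37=13.51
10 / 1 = 10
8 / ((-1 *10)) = -0.80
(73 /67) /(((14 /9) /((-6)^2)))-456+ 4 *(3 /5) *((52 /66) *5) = -2173642 /5159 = -421.33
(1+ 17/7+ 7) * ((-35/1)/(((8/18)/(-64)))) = 52560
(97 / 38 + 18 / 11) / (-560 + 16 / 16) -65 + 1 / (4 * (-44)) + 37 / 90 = -494019739 / 7647120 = -64.60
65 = 65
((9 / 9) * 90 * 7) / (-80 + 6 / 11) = -3465 / 437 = -7.93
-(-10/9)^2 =-100/81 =-1.23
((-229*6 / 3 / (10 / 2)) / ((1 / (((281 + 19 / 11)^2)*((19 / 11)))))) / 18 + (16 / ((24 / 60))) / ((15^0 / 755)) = -8054895620 / 11979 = -672418.03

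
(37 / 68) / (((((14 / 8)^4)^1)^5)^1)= 10170482556928 / 1356468527059404017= 0.00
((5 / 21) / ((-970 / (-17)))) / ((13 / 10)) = 0.00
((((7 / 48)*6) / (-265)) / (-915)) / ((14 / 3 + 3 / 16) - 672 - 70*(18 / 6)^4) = -14 / 24585590975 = -0.00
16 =16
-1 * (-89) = 89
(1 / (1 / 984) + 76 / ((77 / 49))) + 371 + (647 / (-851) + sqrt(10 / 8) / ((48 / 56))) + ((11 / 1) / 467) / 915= 1403.91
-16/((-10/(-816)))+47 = -6293/5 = -1258.60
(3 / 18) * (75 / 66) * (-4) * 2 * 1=-50 / 33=-1.52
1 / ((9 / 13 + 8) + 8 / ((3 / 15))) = 13 / 633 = 0.02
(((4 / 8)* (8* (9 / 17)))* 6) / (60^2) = 3 / 850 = 0.00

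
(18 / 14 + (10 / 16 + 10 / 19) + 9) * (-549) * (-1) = 6680781 / 1064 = 6278.93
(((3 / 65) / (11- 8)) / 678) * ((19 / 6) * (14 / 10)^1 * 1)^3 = 2352637 / 1189890000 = 0.00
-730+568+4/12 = -485/3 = -161.67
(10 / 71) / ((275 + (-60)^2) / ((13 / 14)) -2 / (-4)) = 260 / 7704423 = 0.00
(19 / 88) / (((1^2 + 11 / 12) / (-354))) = -10089 / 253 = -39.88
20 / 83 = 0.24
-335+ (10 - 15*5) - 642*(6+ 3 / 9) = -4466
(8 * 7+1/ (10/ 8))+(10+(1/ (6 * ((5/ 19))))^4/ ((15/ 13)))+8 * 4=1202114173/ 12150000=98.94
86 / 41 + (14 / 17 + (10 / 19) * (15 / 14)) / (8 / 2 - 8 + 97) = 18212095 / 8621193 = 2.11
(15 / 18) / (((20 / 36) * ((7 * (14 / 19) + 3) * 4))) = 57 / 1240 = 0.05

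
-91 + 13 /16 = -1443 /16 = -90.19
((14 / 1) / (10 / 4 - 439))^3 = -21952 / 665338617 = -0.00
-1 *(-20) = 20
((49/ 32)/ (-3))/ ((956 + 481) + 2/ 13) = -91/ 256224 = -0.00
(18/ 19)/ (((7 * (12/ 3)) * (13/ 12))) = 54/ 1729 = 0.03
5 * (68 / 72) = 85 / 18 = 4.72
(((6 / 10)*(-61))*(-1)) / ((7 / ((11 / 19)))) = 2013 / 665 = 3.03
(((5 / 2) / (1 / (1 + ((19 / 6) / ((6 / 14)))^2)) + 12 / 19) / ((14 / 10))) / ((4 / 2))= 1227865 / 24624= 49.86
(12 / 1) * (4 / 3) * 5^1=80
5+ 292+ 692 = 989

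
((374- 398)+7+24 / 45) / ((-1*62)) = 247 / 930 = 0.27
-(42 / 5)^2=-1764 / 25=-70.56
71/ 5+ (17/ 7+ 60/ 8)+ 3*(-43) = -7341/ 70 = -104.87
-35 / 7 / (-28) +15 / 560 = 23 / 112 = 0.21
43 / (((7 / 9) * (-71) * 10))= -387 / 4970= -0.08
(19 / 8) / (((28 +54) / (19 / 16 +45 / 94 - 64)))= -890625 / 493312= -1.81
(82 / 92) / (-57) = -41 / 2622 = -0.02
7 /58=0.12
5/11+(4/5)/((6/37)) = 889/165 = 5.39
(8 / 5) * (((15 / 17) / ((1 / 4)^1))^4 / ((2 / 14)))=1737.91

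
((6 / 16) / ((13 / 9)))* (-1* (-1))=27 / 104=0.26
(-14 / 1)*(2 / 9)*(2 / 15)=-56 / 135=-0.41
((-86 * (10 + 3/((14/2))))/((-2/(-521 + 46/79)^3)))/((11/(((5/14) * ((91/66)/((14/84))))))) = -14178888165185034395/835208066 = -16976474177.38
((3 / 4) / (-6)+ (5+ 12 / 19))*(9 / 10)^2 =67797 / 15200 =4.46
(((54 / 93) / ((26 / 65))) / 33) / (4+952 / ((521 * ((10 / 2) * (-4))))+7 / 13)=0.01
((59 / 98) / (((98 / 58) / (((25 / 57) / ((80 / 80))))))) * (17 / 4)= 727175 / 1094856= 0.66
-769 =-769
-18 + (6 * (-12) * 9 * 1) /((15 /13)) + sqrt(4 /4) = -2893 /5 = -578.60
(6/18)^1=1/3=0.33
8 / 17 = 0.47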